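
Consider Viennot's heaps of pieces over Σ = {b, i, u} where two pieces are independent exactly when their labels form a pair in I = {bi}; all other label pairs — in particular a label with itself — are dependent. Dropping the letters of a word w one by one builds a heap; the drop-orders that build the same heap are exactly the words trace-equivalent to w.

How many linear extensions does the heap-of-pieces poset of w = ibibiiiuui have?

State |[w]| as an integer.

#0=i has no predecessor
#1=b has no predecessor
#2=i depends on [0:i]
#3=b depends on [1:b]
#4=i depends on [2:i]
#5=i depends on [4:i]
#6=i depends on [5:i]
#7=u depends on [3:b, 6:i]
#8=u depends on [7:u]
#9=i depends on [8:u]
sources: [0:i, 1:b]
N(rest) = Σ N(rest − s) over sources s of rest; N(one piece) = 1:
  size 1 → [9]=1
  size 2 → [8,9]=1
  size 3 → [7,8,9]=1
  size 4 → [3,7,8,9]=1  [6,7,8,9]=1
  size 5 → [1,3,7,8,9]=1  [3,6,7,8,9]=2  [5,6,7,8,9]=1
  size 6 → [1,3,6,7,8,9]=3  [3,5,6,7,8,9]=3  [4,5,6,7,8,9]=1
  size 7 → [1,3,5,6,7,8,9]=6  [2,4,5,6,7,8,9]=1  [3,4,5,6,7,8,9]=4
  size 8 → [0,2,4,5,6,7,8,9]=1  [1,3,4,5,6,7,8,9]=10  [2,3,4,5,6,7,8,9]=5
  first=0(i) contributes 15
  first=1(b) contributes 6
|[w]| = 21

21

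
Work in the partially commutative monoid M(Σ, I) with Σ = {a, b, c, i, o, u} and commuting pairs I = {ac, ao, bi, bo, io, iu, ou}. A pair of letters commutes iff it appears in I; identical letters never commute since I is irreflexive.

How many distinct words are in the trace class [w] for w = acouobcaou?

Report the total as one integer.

#0=a has no predecessor
#1=c has no predecessor
#2=o depends on [1:c]
#3=u depends on [0:a, 1:c]
#4=o depends on [2:o]
#5=b depends on [3:u]
#6=c depends on [4:o, 5:b]
#7=a depends on [5:b]
#8=o depends on [6:c]
#9=u depends on [6:c, 7:a]
sources: [0:a, 1:c]
N(rest) = Σ N(rest − s) over sources s of rest; N(one piece) = 1:
  size 1 → [8]=1  [9]=1
  size 2 → [7,9]=1  [8,9]=2
  size 3 → [6,8,9]=2  [7,8,9]=3
  size 4 → [4,6,8,9]=2  [6,7,8,9]=5
  size 5 → [2,4,6,8,9]=2  [4,6,7,8,9]=7  [5,6,7,8,9]=5
  size 6 → [2,4,6,7,8,9]=9  [3,5,6,7,8,9]=5  [4,5,6,7,8,9]=12
  size 7 → [0,3,5,6,7,8,9]=5  [2,4,5,6,7,8,9]=21  [3,4,5,6,7,8,9]=17
  size 8 → [0,3,4,5,6,7,8,9]=22  [2,3,4,5,6,7,8,9]=38
  first=0(a) contributes 38
  first=1(c) contributes 60
|[w]| = 98

98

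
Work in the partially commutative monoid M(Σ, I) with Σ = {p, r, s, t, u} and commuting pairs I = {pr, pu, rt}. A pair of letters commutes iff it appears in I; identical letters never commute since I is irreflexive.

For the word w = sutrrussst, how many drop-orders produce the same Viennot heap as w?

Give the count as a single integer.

3

#0=s has no predecessor
#1=u depends on [0:s]
#2=t depends on [1:u]
#3=r depends on [1:u]
#4=r depends on [3:r]
#5=u depends on [2:t, 4:r]
#6=s depends on [5:u]
#7=s depends on [6:s]
#8=s depends on [7:s]
#9=t depends on [8:s]
sources: [0:s]
N(rest) = Σ N(rest − s) over sources s of rest; N(one piece) = 1:
  size 1 → [9]=1
  size 2 → [8,9]=1
  size 3 → [7,8,9]=1
  size 4 → [6,7,8,9]=1
  size 5 → [5,6,7,8,9]=1
  size 6 → [2,5,6,7,8,9]=1  [4,5,6,7,8,9]=1
  size 7 → [2,4,5,6,7,8,9]=2  [3,4,5,6,7,8,9]=1
  size 8 → [2,3,4,5,6,7,8,9]=3
  first=0(s) contributes 3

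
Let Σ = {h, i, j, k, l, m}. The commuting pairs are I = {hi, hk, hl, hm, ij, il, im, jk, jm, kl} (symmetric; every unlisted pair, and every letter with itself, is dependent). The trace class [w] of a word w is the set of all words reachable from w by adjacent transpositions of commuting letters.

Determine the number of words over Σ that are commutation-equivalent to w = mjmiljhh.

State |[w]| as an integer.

24

#0=m has no predecessor
#1=j has no predecessor
#2=m depends on [0:m]
#3=i has no predecessor
#4=l depends on [1:j, 2:m]
#5=j depends on [4:l]
#6=h depends on [5:j]
#7=h depends on [6:h]
sources: [0:m, 1:j, 3:i]
N(rest) = Σ N(rest − s) over sources s of rest; N(one piece) = 1:
  size 1 → [3]=1  [7]=1
  size 2 → [3,7]=2  [6,7]=1
  size 3 → [3,6,7]=3  [5,6,7]=1
  size 4 → [3,5,6,7]=4  [4,5,6,7]=1
  size 5 → [1,4,5,6,7]=1  [2,4,5,6,7]=1  [3,4,5,6,7]=5
  size 6 → [0,2,4,5,6,7]=1  [1,2,4,5,6,7]=2  [1,3,4,5,6,7]=6  [2,3,4,5,6,7]=6
  first=0(m) contributes 14
  first=1(j) contributes 7
  first=3(i) contributes 3
|[w]| = 24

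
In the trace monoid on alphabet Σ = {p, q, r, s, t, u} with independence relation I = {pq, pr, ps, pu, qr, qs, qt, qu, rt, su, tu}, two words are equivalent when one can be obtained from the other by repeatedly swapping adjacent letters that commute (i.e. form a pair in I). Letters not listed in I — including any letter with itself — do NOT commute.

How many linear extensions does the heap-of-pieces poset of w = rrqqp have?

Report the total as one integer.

piece 0:r — minimal
piece 1:r rests on {0:r}
piece 2:q — minimal
piece 3:q rests on {2:q}
piece 4:p — minimal
minimal pieces: {0:r, 2:q, 4:p}
ways to finish when only these pieces remain (= sum over removing one remaining piece with nothing left below it):
  1 left: {1}→1  {3}→1  {4}→1
  2 left: {0,1}→1  {1,3}→2  {1,4}→2  {2,3}→1  {3,4}→2
  3 left: {0,1,3}→3  {0,1,4}→3  {1,2,3}→3  {1,3,4}→6  {2,3,4}→3
  placing 0:r first → 12 extensions
  placing 2:q first → 12 extensions
  placing 4:p first → 6 extensions
total linear extensions = 30

30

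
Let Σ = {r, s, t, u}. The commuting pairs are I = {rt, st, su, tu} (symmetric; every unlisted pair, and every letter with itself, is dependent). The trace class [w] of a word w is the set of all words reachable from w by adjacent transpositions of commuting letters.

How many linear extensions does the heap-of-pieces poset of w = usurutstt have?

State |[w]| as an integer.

drop 0:u onto floor
drop 1:s onto floor
drop 2:u onto {0:u}
drop 3:r onto {1:s, 2:u}
drop 4:u onto {3:r}
drop 5:t onto floor
drop 6:s onto {3:r}
drop 7:t onto {5:t}
drop 8:t onto {7:t}
ground layer = {0:u, 1:s, 5:t}
drop-orders for the pieces not yet dropped (sum over which currently-grounded one goes next):
  1 to go: {4} 1  {6} 1  {8} 1
  2 to go: {4,6} 2  {4,8} 2  {6,8} 2  {7,8} 1
  3 to go: {3,4,6} 2  {4,6,8} 6  {4,7,8} 3  {5,7,8} 1  {6,7,8} 3
  4 to go: {1,3,4,6} 2  {2,3,4,6} 2  {3,4,6,8} 8  {4,5,7,8} 4  {4,6,7,8} 12  {5,6,7,8} 4
  5 to go: {0,2,3,4,6} 2  {1,2,3,4,6} 4  {1,3,4,6,8} 10  {2,3,4,6,8} 10  {3,4,6,7,8} 20  {4,5,6,7,8} 20
  6 to go: {0,1,2,3,4,6} 6  {0,2,3,4,6,8} 12  {1,2,3,4,6,8} 24  {1,3,4,6,7,8} 30  {2,3,4,6,7,8} 30  {3,4,5,6,7,8} 40
  7 to go: {0,1,2,3,4,6,8} 42  {0,2,3,4,6,7,8} 42  {1,2,3,4,6,7,8} 84  {1,3,4,5,6,7,8} 70  {2,3,4,5,6,7,8} 70
  if 0:u drops first: 224 orders
  if 1:s drops first: 112 orders
  if 5:t drops first: 168 orders
heap linearizations: 504

504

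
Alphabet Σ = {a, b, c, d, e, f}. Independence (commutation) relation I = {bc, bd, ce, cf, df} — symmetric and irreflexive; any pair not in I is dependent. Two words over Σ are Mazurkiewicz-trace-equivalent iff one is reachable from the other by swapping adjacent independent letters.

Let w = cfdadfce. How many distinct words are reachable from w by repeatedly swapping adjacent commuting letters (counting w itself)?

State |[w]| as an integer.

#0=c has no predecessor
#1=f has no predecessor
#2=d depends on [0:c]
#3=a depends on [1:f, 2:d]
#4=d depends on [3:a]
#5=f depends on [3:a]
#6=c depends on [4:d]
#7=e depends on [4:d, 5:f]
sources: [0:c, 1:f]
N(rest) = Σ N(rest − s) over sources s of rest; N(one piece) = 1:
  size 1 → [6]=1  [7]=1
  size 2 → [5,7]=1  [6,7]=2
  size 3 → [4,6,7]=2  [5,6,7]=3
  size 4 → [4,5,6,7]=5
  size 5 → [3,4,5,6,7]=5
  size 6 → [1,3,4,5,6,7]=5  [2,3,4,5,6,7]=5
  first=0(c) contributes 10
  first=1(f) contributes 5
|[w]| = 15

15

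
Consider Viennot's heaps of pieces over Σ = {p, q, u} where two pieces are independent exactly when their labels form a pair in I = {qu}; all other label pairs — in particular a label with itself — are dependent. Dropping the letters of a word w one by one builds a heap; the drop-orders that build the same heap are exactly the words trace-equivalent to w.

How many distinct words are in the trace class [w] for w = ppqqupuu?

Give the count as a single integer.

3

piece 0:p — minimal
piece 1:p rests on {0:p}
piece 2:q rests on {1:p}
piece 3:q rests on {2:q}
piece 4:u rests on {1:p}
piece 5:p rests on {3:q, 4:u}
piece 6:u rests on {5:p}
piece 7:u rests on {6:u}
minimal pieces: {0:p}
ways to finish when only these pieces remain (= sum over removing one remaining piece with nothing left below it):
  1 left: {7}→1
  2 left: {6,7}→1
  3 left: {5,6,7}→1
  4 left: {3,5,6,7}→1  {4,5,6,7}→1
  5 left: {2,3,5,6,7}→1  {3,4,5,6,7}→2
  6 left: {2,3,4,5,6,7}→3
  placing 0:p first → 3 extensions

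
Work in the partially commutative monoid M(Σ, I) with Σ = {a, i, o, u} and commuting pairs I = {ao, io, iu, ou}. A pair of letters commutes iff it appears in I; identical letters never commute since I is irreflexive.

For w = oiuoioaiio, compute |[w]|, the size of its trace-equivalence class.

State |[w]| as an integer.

piece 0:o — minimal
piece 1:i — minimal
piece 2:u — minimal
piece 3:o rests on {0:o}
piece 4:i rests on {1:i}
piece 5:o rests on {3:o}
piece 6:a rests on {2:u, 4:i}
piece 7:i rests on {6:a}
piece 8:i rests on {7:i}
piece 9:o rests on {5:o}
minimal pieces: {0:o, 1:i, 2:u}
ways to finish when only these pieces remain (= sum over removing one remaining piece with nothing left below it):
  1 left: {8}→1  {9}→1
  2 left: {5,9}→1  {7,8}→1  {8,9}→2
  3 left: {3,5,9}→1  {5,8,9}→3  {6,7,8}→1  {7,8,9}→3
  4 left: {0,3,5,9}→1  {2,6,7,8}→1  {3,5,8,9}→4  {4,6,7,8}→1  {5,7,8,9}→6  {6,7,8,9}→4
  5 left: {0,3,5,8,9}→5  {1,4,6,7,8}→1  {2,4,6,7,8}→2  {2,6,7,8,9}→5  {3,5,7,8,9}→10  {4,6,7,8,9}→5  {5,6,7,8,9}→10
  6 left: {0,3,5,7,8,9}→15  {1,2,4,6,7,8}→3  {1,4,6,7,8,9}→6  {2,4,6,7,8,9}→12  {2,5,6,7,8,9}→15  {3,5,6,7,8,9}→20  {4,5,6,7,8,9}→15
  7 left: {0,3,5,6,7,8,9}→35  {1,2,4,6,7,8,9}→21  {1,4,5,6,7,8,9}→21  {2,3,5,6,7,8,9}→35  {2,4,5,6,7,8,9}→42  {3,4,5,6,7,8,9}→35
  8 left: {0,2,3,5,6,7,8,9}→70  {0,3,4,5,6,7,8,9}→70  {1,2,4,5,6,7,8,9}→84  {1,3,4,5,6,7,8,9}→56  {2,3,4,5,6,7,8,9}→112
  placing 0:o first → 252 extensions
  placing 1:i first → 252 extensions
  placing 2:u first → 126 extensions
total linear extensions = 630

630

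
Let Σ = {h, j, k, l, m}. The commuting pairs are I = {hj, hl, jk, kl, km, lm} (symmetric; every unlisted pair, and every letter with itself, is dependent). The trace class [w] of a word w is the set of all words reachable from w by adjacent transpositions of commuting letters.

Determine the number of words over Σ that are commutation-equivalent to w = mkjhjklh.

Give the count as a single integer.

#0=m has no predecessor
#1=k has no predecessor
#2=j depends on [0:m]
#3=h depends on [0:m, 1:k]
#4=j depends on [2:j]
#5=k depends on [3:h]
#6=l depends on [4:j]
#7=h depends on [5:k]
sources: [0:m, 1:k]
N(rest) = Σ N(rest − s) over sources s of rest; N(one piece) = 1:
  size 1 → [6]=1  [7]=1
  size 2 → [4,6]=1  [5,7]=1  [6,7]=2
  size 3 → [2,4,6]=1  [3,5,7]=1  [4,6,7]=3  [5,6,7]=3
  size 4 → [1,3,5,7]=1  [2,4,6,7]=4  [3,5,6,7]=4  [4,5,6,7]=6
  size 5 → [1,3,5,6,7]=5  [2,4,5,6,7]=10  [3,4,5,6,7]=10
  size 6 → [1,3,4,5,6,7]=15  [2,3,4,5,6,7]=20
  first=0(m) contributes 35
  first=1(k) contributes 20
|[w]| = 55

55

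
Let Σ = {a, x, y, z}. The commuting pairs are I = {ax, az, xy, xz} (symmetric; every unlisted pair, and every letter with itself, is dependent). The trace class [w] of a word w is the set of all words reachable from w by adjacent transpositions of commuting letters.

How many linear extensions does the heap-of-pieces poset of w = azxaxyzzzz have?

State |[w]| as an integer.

#0=a has no predecessor
#1=z has no predecessor
#2=x has no predecessor
#3=a depends on [0:a]
#4=x depends on [2:x]
#5=y depends on [1:z, 3:a]
#6=z depends on [5:y]
#7=z depends on [6:z]
#8=z depends on [7:z]
#9=z depends on [8:z]
sources: [0:a, 1:z, 2:x]
N(rest) = Σ N(rest − s) over sources s of rest; N(one piece) = 1:
  size 1 → [4]=1  [9]=1
  size 2 → [2,4]=1  [4,9]=2  [8,9]=1
  size 3 → [2,4,9]=3  [4,8,9]=3  [7,8,9]=1
  size 4 → [2,4,8,9]=6  [4,7,8,9]=4  [6,7,8,9]=1
  size 5 → [2,4,7,8,9]=10  [4,6,7,8,9]=5  [5,6,7,8,9]=1
  size 6 → [1,5,6,7,8,9]=1  [2,4,6,7,8,9]=15  [3,5,6,7,8,9]=1  [4,5,6,7,8,9]=6
  size 7 → [0,3,5,6,7,8,9]=1  [1,3,5,6,7,8,9]=2  [1,4,5,6,7,8,9]=7  [2,4,5,6,7,8,9]=21  [3,4,5,6,7,8,9]=7
  size 8 → [0,1,3,5,6,7,8,9]=3  [0,3,4,5,6,7,8,9]=8  [1,2,4,5,6,7,8,9]=28  [1,3,4,5,6,7,8,9]=16  [2,3,4,5,6,7,8,9]=28
  first=0(a) contributes 72
  first=1(z) contributes 36
  first=2(x) contributes 27
|[w]| = 135

135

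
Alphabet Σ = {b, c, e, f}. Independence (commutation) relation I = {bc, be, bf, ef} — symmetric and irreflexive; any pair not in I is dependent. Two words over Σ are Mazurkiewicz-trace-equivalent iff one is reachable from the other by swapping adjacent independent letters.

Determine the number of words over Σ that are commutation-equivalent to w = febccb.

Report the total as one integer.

piece 0:f — minimal
piece 1:e — minimal
piece 2:b — minimal
piece 3:c rests on {0:f, 1:e}
piece 4:c rests on {3:c}
piece 5:b rests on {2:b}
minimal pieces: {0:f, 1:e, 2:b}
ways to finish when only these pieces remain (= sum over removing one remaining piece with nothing left below it):
  1 left: {4}→1  {5}→1
  2 left: {2,5}→1  {3,4}→1  {4,5}→2
  3 left: {0,3,4}→1  {1,3,4}→1  {2,4,5}→3  {3,4,5}→3
  4 left: {0,1,3,4}→2  {0,3,4,5}→4  {1,3,4,5}→4  {2,3,4,5}→6
  placing 0:f first → 10 extensions
  placing 1:e first → 10 extensions
  placing 2:b first → 10 extensions
total linear extensions = 30

30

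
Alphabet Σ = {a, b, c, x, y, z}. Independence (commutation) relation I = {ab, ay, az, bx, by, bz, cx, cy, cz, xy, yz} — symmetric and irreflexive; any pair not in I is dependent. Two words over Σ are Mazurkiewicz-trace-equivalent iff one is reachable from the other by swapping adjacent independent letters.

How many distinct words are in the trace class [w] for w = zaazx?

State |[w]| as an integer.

0(z) covers ∅
1(a) covers ∅
2(a) covers 1:a
3(z) covers 0:z
4(x) covers 2:a, 3:z
floor of heap: 0:z, 1:a
completions by unplaced set U, small U first (add the entries for U minus each lowest piece of U):
  |U|=1: {4}:1
  |U|=2: {2,4}:1  {3,4}:1
  |U|=3: {0,3,4}:1  {1,2,4}:1  {2,3,4}:2
  start at 0(z): 3
  start at 1(a): 3
sum over floor = 6

6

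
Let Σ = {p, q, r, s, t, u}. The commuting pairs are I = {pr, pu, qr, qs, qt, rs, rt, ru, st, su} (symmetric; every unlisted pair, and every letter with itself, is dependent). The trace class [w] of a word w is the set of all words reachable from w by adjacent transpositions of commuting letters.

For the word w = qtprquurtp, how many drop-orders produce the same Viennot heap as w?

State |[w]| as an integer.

90

0(q) covers ∅
1(t) covers ∅
2(p) covers 0:q, 1:t
3(r) covers ∅
4(q) covers 2:p
5(u) covers 4:q
6(u) covers 5:u
7(r) covers 3:r
8(t) covers 6:u
9(p) covers 8:t
floor of heap: 0:q, 1:t, 3:r
completions by unplaced set U, small U first (add the entries for U minus each lowest piece of U):
  |U|=1: {7}:1  {9}:1
  |U|=2: {3,7}:1  {7,9}:2  {8,9}:1
  |U|=3: {3,7,9}:3  {6,8,9}:1  {7,8,9}:3
  |U|=4: {3,7,8,9}:6  {5,6,8,9}:1  {6,7,8,9}:4
  |U|=5: {3,6,7,8,9}:10  {4,5,6,8,9}:1  {5,6,7,8,9}:5
  |U|=6: {2,4,5,6,8,9}:1  {3,5,6,7,8,9}:15  {4,5,6,7,8,9}:6
  |U|=7: {0,2,4,5,6,8,9}:1  {1,2,4,5,6,8,9}:1  {2,4,5,6,7,8,9}:7  {3,4,5,6,7,8,9}:21
  |U|=8: {0,1,2,4,5,6,8,9}:2  {0,2,4,5,6,7,8,9}:8  {1,2,4,5,6,7,8,9}:8  {2,3,4,5,6,7,8,9}:28
  start at 0(q): 36
  start at 1(t): 36
  start at 3(r): 18
sum over floor = 90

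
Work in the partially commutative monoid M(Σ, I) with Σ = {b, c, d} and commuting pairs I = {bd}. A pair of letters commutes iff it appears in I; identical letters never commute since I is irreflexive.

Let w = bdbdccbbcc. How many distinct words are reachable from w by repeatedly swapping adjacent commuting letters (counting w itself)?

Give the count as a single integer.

6

0(b) covers ∅
1(d) covers ∅
2(b) covers 0:b
3(d) covers 1:d
4(c) covers 2:b, 3:d
5(c) covers 4:c
6(b) covers 5:c
7(b) covers 6:b
8(c) covers 7:b
9(c) covers 8:c
floor of heap: 0:b, 1:d
completions by unplaced set U, small U first (add the entries for U minus each lowest piece of U):
  |U|=1: {9}:1
  |U|=2: {8,9}:1
  |U|=3: {7,8,9}:1
  |U|=4: {6,7,8,9}:1
  |U|=5: {5,6,7,8,9}:1
  |U|=6: {4,5,6,7,8,9}:1
  |U|=7: {2,4,5,6,7,8,9}:1  {3,4,5,6,7,8,9}:1
  |U|=8: {0,2,4,5,6,7,8,9}:1  {1,3,4,5,6,7,8,9}:1  {2,3,4,5,6,7,8,9}:2
  start at 0(b): 3
  start at 1(d): 3
sum over floor = 6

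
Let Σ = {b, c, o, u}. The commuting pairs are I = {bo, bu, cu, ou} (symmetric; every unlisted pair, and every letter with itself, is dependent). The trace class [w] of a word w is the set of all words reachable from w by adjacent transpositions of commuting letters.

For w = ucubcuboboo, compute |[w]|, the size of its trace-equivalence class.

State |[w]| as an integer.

0(u) covers ∅
1(c) covers ∅
2(u) covers 0:u
3(b) covers 1:c
4(c) covers 3:b
5(u) covers 2:u
6(b) covers 4:c
7(o) covers 4:c
8(b) covers 6:b
9(o) covers 7:o
10(o) covers 9:o
floor of heap: 0:u, 1:c
completions by unplaced set U, small U first (add the entries for U minus each lowest piece of U):
  |U|=1: {5}:1  {8}:1  {10}:1
  |U|=2: {2,5}:1  {5,8}:2  {5,10}:2  {6,8}:1  {8,10}:2  {9,10}:1
  |U|=3: {0,2,5}:1  {2,5,8}:3  {2,5,10}:3  {5,6,8}:3  {5,8,10}:6  {5,9,10}:3  {6,8,10}:3  {7,9,10}:1  {8,9,10}:3
  |U|=4: {0,2,5,8}:4  {0,2,5,10}:4  {2,5,6,8}:6  {2,5,8,10}:12  {2,5,9,10}:6  {5,6,8,10}:12  {5,7,9,10}:4  {5,8,9,10}:12  {6,8,9,10}:6  {7,8,9,10}:4
  |U|=5: {0,2,5,6,8}:10  {0,2,5,8,10}:20  {0,2,5,9,10}:10  {2,5,6,8,10}:30  {2,5,7,9,10}:10  {2,5,8,9,10}:30  {5,6,8,9,10}:30  {5,7,8,9,10}:20  {6,7,8,9,10}:10
  |U|=6: {0,2,5,6,8,10}:60  {0,2,5,7,9,10}:20  {0,2,5,8,9,10}:60  {2,5,6,8,9,10}:90  {2,5,7,8,9,10}:60  {4,6,7,8,9,10}:10  {5,6,7,8,9,10}:60
  |U|=7: {0,2,5,6,8,9,10}:210  {0,2,5,7,8,9,10}:140  {2,5,6,7,8,9,10}:210  {3,4,6,7,8,9,10}:10  {4,5,6,7,8,9,10}:70
  |U|=8: {0,2,5,6,7,8,9,10}:560  {1,3,4,6,7,8,9,10}:10  {2,4,5,6,7,8,9,10}:280  {3,4,5,6,7,8,9,10}:80
  |U|=9: {0,2,4,5,6,7,8,9,10}:840  {1,3,4,5,6,7,8,9,10}:90  {2,3,4,5,6,7,8,9,10}:360
  start at 0(u): 450
  start at 1(c): 1200
sum over floor = 1650

1650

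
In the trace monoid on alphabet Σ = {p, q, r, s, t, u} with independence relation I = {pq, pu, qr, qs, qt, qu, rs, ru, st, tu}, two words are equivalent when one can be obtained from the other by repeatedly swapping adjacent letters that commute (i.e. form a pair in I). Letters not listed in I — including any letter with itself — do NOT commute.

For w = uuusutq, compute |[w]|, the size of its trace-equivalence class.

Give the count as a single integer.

0(u) covers ∅
1(u) covers 0:u
2(u) covers 1:u
3(s) covers 2:u
4(u) covers 3:s
5(t) covers ∅
6(q) covers ∅
floor of heap: 0:u, 5:t, 6:q
completions by unplaced set U, small U first (add the entries for U minus each lowest piece of U):
  |U|=1: {4}:1  {5}:1  {6}:1
  |U|=2: {3,4}:1  {4,5}:2  {4,6}:2  {5,6}:2
  |U|=3: {2,3,4}:1  {3,4,5}:3  {3,4,6}:3  {4,5,6}:6
  |U|=4: {1,2,3,4}:1  {2,3,4,5}:4  {2,3,4,6}:4  {3,4,5,6}:12
  |U|=5: {0,1,2,3,4}:1  {1,2,3,4,5}:5  {1,2,3,4,6}:5  {2,3,4,5,6}:20
  start at 0(u): 30
  start at 5(t): 6
  start at 6(q): 6
sum over floor = 42

42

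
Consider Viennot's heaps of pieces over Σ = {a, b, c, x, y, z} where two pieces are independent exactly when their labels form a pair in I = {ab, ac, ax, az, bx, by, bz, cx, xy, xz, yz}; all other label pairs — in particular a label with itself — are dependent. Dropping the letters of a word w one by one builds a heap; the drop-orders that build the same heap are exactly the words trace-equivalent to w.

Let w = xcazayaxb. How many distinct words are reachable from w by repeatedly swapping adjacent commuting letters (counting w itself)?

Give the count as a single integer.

2232

0(x) covers ∅
1(c) covers ∅
2(a) covers ∅
3(z) covers 1:c
4(a) covers 2:a
5(y) covers 1:c, 4:a
6(a) covers 5:y
7(x) covers 0:x
8(b) covers 1:c
floor of heap: 0:x, 1:c, 2:a
completions by unplaced set U, small U first (add the entries for U minus each lowest piece of U):
  |U|=1: {3}:1  {6}:1  {7}:1  {8}:1
  |U|=2: {0,7}:1  {3,6}:2  {3,7}:2  {3,8}:2  {5,6}:1  {6,7}:2  {6,8}:2  {7,8}:2
  |U|=3: {0,3,7}:3  {0,6,7}:3  {0,7,8}:3  {3,5,6}:3  {3,6,7}:6  {3,6,8}:6  {3,7,8}:6  {4,5,6}:1  {5,6,7}:3  {5,6,8}:3  {6,7,8}:6
  |U|=4: {0,3,6,7}:12  {0,3,7,8}:12  {0,5,6,7}:6  {0,6,7,8}:12  {2,4,5,6}:1  {3,4,5,6}:4  {3,5,6,7}:12  {3,5,6,8}:12  {3,6,7,8}:24  {4,5,6,7}:4  {4,5,6,8}:4  {5,6,7,8}:12
  |U|=5: {0,3,5,6,7}:30  {0,3,6,7,8}:60  {0,4,5,6,7}:10  {0,5,6,7,8}:30  {1,3,5,6,8}:12  {2,3,4,5,6}:5  {2,4,5,6,7}:5  {2,4,5,6,8}:5  {3,4,5,6,7}:20  {3,4,5,6,8}:20  {3,5,6,7,8}:60  {4,5,6,7,8}:20
  |U|=6: {0,2,4,5,6,7}:15  {0,3,4,5,6,7}:60  {0,3,5,6,7,8}:180  {0,4,5,6,7,8}:60  {1,3,4,5,6,8}:32  {1,3,5,6,7,8}:72  {2,3,4,5,6,7}:30  {2,3,4,5,6,8}:30  {2,4,5,6,7,8}:30  {3,4,5,6,7,8}:120
  |U|=7: {0,1,3,5,6,7,8}:252  {0,2,3,4,5,6,7}:105  {0,2,4,5,6,7,8}:105  {0,3,4,5,6,7,8}:420  {1,2,3,4,5,6,8}:62  {1,3,4,5,6,7,8}:224  {2,3,4,5,6,7,8}:210
  start at 0(x): 496
  start at 1(c): 840
  start at 2(a): 896
sum over floor = 2232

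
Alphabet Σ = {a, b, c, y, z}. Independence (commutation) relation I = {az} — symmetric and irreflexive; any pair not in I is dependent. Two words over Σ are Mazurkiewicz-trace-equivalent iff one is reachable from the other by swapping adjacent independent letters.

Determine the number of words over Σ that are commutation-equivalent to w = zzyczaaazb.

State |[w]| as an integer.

piece 0:z — minimal
piece 1:z rests on {0:z}
piece 2:y rests on {1:z}
piece 3:c rests on {2:y}
piece 4:z rests on {3:c}
piece 5:a rests on {3:c}
piece 6:a rests on {5:a}
piece 7:a rests on {6:a}
piece 8:z rests on {4:z}
piece 9:b rests on {7:a, 8:z}
minimal pieces: {0:z}
ways to finish when only these pieces remain (= sum over removing one remaining piece with nothing left below it):
  1 left: {9}→1
  2 left: {7,9}→1  {8,9}→1
  3 left: {4,8,9}→1  {6,7,9}→1  {7,8,9}→2
  4 left: {4,7,8,9}→3  {5,6,7,9}→1  {6,7,8,9}→3
  5 left: {4,6,7,8,9}→6  {5,6,7,8,9}→4
  6 left: {4,5,6,7,8,9}→10
  7 left: {3,4,5,6,7,8,9}→10
  8 left: {2,3,4,5,6,7,8,9}→10
  placing 0:z first → 10 extensions

10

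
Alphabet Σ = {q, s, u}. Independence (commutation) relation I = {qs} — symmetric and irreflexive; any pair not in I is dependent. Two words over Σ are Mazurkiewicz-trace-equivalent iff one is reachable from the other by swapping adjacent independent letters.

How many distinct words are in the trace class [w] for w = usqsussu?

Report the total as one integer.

#0=u has no predecessor
#1=s depends on [0:u]
#2=q depends on [0:u]
#3=s depends on [1:s]
#4=u depends on [2:q, 3:s]
#5=s depends on [4:u]
#6=s depends on [5:s]
#7=u depends on [6:s]
sources: [0:u]
N(rest) = Σ N(rest − s) over sources s of rest; N(one piece) = 1:
  size 1 → [7]=1
  size 2 → [6,7]=1
  size 3 → [5,6,7]=1
  size 4 → [4,5,6,7]=1
  size 5 → [2,4,5,6,7]=1  [3,4,5,6,7]=1
  size 6 → [1,3,4,5,6,7]=1  [2,3,4,5,6,7]=2
  first=0(u) contributes 3

3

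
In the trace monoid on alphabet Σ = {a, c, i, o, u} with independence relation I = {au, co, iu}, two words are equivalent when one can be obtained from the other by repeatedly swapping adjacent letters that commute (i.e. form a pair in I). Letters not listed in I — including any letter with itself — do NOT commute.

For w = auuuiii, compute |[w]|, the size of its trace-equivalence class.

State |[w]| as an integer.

35

piece 0:a — minimal
piece 1:u — minimal
piece 2:u rests on {1:u}
piece 3:u rests on {2:u}
piece 4:i rests on {0:a}
piece 5:i rests on {4:i}
piece 6:i rests on {5:i}
minimal pieces: {0:a, 1:u}
ways to finish when only these pieces remain (= sum over removing one remaining piece with nothing left below it):
  1 left: {3}→1  {6}→1
  2 left: {2,3}→1  {3,6}→2  {5,6}→1
  3 left: {1,2,3}→1  {2,3,6}→3  {3,5,6}→3  {4,5,6}→1
  4 left: {0,4,5,6}→1  {1,2,3,6}→4  {2,3,5,6}→6  {3,4,5,6}→4
  5 left: {0,3,4,5,6}→5  {1,2,3,5,6}→10  {2,3,4,5,6}→10
  placing 0:a first → 20 extensions
  placing 1:u first → 15 extensions
total linear extensions = 35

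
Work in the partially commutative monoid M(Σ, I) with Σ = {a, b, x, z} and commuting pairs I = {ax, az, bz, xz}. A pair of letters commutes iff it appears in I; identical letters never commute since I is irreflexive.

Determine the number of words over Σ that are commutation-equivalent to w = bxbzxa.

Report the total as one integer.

piece 0:b — minimal
piece 1:x rests on {0:b}
piece 2:b rests on {1:x}
piece 3:z — minimal
piece 4:x rests on {2:b}
piece 5:a rests on {2:b}
minimal pieces: {0:b, 3:z}
ways to finish when only these pieces remain (= sum over removing one remaining piece with nothing left below it):
  1 left: {3}→1  {4}→1  {5}→1
  2 left: {3,4}→2  {3,5}→2  {4,5}→2
  3 left: {2,4,5}→2  {3,4,5}→6
  4 left: {1,2,4,5}→2  {2,3,4,5}→8
  placing 0:b first → 10 extensions
  placing 3:z first → 2 extensions
total linear extensions = 12

12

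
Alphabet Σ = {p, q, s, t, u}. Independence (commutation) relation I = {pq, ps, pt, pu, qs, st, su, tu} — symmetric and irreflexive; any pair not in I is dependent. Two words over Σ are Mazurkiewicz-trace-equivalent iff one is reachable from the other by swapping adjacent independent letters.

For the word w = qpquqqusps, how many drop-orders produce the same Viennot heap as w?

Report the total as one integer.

piece 0:q — minimal
piece 1:p — minimal
piece 2:q rests on {0:q}
piece 3:u rests on {2:q}
piece 4:q rests on {3:u}
piece 5:q rests on {4:q}
piece 6:u rests on {5:q}
piece 7:s — minimal
piece 8:p rests on {1:p}
piece 9:s rests on {7:s}
minimal pieces: {0:q, 1:p, 7:s}
ways to finish when only these pieces remain (= sum over removing one remaining piece with nothing left below it):
  1 left: {6}→1  {8}→1  {9}→1
  2 left: {1,8}→1  {5,6}→1  {6,8}→2  {6,9}→2  {7,9}→1  {8,9}→2
  3 left: {1,6,8}→3  {1,8,9}→3  {4,5,6}→1  {5,6,8}→3  {5,6,9}→3  {6,7,9}→3  {6,8,9}→6  {7,8,9}→3
  4 left: {1,5,6,8}→6  {1,6,8,9}→12  {1,7,8,9}→6  {3,4,5,6}→1  {4,5,6,8}→4  {4,5,6,9}→4  {5,6,7,9}→6  {5,6,8,9}→12  {6,7,8,9}→12
  5 left: {1,4,5,6,8}→10  {1,5,6,8,9}→30  {1,6,7,8,9}→30  {2,3,4,5,6}→1  {3,4,5,6,8}→5  {3,4,5,6,9}→5  {4,5,6,7,9}→10  {4,5,6,8,9}→20  {5,6,7,8,9}→30
  6 left: {0,2,3,4,5,6}→1  {1,3,4,5,6,8}→15  {1,4,5,6,8,9}→60  {1,5,6,7,8,9}→90  {2,3,4,5,6,8}→6  {2,3,4,5,6,9}→6  {3,4,5,6,7,9}→15  {3,4,5,6,8,9}→30  {4,5,6,7,8,9}→60
  7 left: {0,2,3,4,5,6,8}→7  {0,2,3,4,5,6,9}→7  {1,2,3,4,5,6,8}→21  {1,3,4,5,6,8,9}→105  {1,4,5,6,7,8,9}→210  {2,3,4,5,6,7,9}→21  {2,3,4,5,6,8,9}→42  {3,4,5,6,7,8,9}→105
  8 left: {0,1,2,3,4,5,6,8}→28  {0,2,3,4,5,6,7,9}→28  {0,2,3,4,5,6,8,9}→56  {1,2,3,4,5,6,8,9}→168  {1,3,4,5,6,7,8,9}→420  {2,3,4,5,6,7,8,9}→168
  placing 0:q first → 756 extensions
  placing 1:p first → 252 extensions
  placing 7:s first → 252 extensions
total linear extensions = 1260

1260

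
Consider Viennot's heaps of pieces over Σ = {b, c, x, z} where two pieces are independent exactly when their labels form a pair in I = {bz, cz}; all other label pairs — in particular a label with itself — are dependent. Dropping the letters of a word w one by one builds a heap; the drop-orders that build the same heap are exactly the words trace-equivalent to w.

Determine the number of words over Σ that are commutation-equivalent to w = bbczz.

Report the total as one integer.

#0=b has no predecessor
#1=b depends on [0:b]
#2=c depends on [1:b]
#3=z has no predecessor
#4=z depends on [3:z]
sources: [0:b, 3:z]
N(rest) = Σ N(rest − s) over sources s of rest; N(one piece) = 1:
  size 1 → [2]=1  [4]=1
  size 2 → [1,2]=1  [2,4]=2  [3,4]=1
  size 3 → [0,1,2]=1  [1,2,4]=3  [2,3,4]=3
  first=0(b) contributes 6
  first=3(z) contributes 4
|[w]| = 10

10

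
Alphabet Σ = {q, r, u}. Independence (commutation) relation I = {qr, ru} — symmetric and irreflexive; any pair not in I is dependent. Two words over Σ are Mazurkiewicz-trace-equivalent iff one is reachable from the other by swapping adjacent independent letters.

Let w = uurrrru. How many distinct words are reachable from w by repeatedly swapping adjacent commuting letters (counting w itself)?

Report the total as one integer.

piece 0:u — minimal
piece 1:u rests on {0:u}
piece 2:r — minimal
piece 3:r rests on {2:r}
piece 4:r rests on {3:r}
piece 5:r rests on {4:r}
piece 6:u rests on {1:u}
minimal pieces: {0:u, 2:r}
ways to finish when only these pieces remain (= sum over removing one remaining piece with nothing left below it):
  1 left: {5}→1  {6}→1
  2 left: {1,6}→1  {4,5}→1  {5,6}→2
  3 left: {0,1,6}→1  {1,5,6}→3  {3,4,5}→1  {4,5,6}→3
  4 left: {0,1,5,6}→4  {1,4,5,6}→6  {2,3,4,5}→1  {3,4,5,6}→4
  5 left: {0,1,4,5,6}→10  {1,3,4,5,6}→10  {2,3,4,5,6}→5
  placing 0:u first → 15 extensions
  placing 2:r first → 20 extensions
total linear extensions = 35

35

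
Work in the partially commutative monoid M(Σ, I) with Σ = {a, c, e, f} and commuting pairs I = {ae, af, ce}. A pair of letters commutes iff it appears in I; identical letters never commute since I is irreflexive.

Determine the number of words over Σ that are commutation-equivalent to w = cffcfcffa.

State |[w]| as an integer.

3

drop 0:c onto floor
drop 1:f onto {0:c}
drop 2:f onto {1:f}
drop 3:c onto {2:f}
drop 4:f onto {3:c}
drop 5:c onto {4:f}
drop 6:f onto {5:c}
drop 7:f onto {6:f}
drop 8:a onto {5:c}
ground layer = {0:c}
drop-orders for the pieces not yet dropped (sum over which currently-grounded one goes next):
  1 to go: {7} 1  {8} 1
  2 to go: {6,7} 1  {7,8} 2
  3 to go: {6,7,8} 3
  4 to go: {5,6,7,8} 3
  5 to go: {4,5,6,7,8} 3
  6 to go: {3,4,5,6,7,8} 3
  7 to go: {2,3,4,5,6,7,8} 3
  if 0:c drops first: 3 orders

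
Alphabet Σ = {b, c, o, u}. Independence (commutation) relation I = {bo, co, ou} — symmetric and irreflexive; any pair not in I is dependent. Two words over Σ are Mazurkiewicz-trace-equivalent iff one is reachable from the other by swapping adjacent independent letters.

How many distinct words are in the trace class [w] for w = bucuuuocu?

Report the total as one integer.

9

drop 0:b onto floor
drop 1:u onto {0:b}
drop 2:c onto {1:u}
drop 3:u onto {2:c}
drop 4:u onto {3:u}
drop 5:u onto {4:u}
drop 6:o onto floor
drop 7:c onto {5:u}
drop 8:u onto {7:c}
ground layer = {0:b, 6:o}
drop-orders for the pieces not yet dropped (sum over which currently-grounded one goes next):
  1 to go: {6} 1  {8} 1
  2 to go: {6,8} 2  {7,8} 1
  3 to go: {5,7,8} 1  {6,7,8} 3
  4 to go: {4,5,7,8} 1  {5,6,7,8} 4
  5 to go: {3,4,5,7,8} 1  {4,5,6,7,8} 5
  6 to go: {2,3,4,5,7,8} 1  {3,4,5,6,7,8} 6
  7 to go: {1,2,3,4,5,7,8} 1  {2,3,4,5,6,7,8} 7
  if 0:b drops first: 8 orders
  if 6:o drops first: 1 orders
heap linearizations: 9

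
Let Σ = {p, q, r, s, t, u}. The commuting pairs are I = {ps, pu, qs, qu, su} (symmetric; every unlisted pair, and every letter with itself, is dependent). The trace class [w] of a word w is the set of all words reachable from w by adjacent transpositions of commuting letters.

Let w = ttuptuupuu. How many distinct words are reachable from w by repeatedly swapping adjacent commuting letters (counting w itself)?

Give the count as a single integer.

piece 0:t — minimal
piece 1:t rests on {0:t}
piece 2:u rests on {1:t}
piece 3:p rests on {1:t}
piece 4:t rests on {2:u, 3:p}
piece 5:u rests on {4:t}
piece 6:u rests on {5:u}
piece 7:p rests on {4:t}
piece 8:u rests on {6:u}
piece 9:u rests on {8:u}
minimal pieces: {0:t}
ways to finish when only these pieces remain (= sum over removing one remaining piece with nothing left below it):
  1 left: {7}→1  {9}→1
  2 left: {7,9}→2  {8,9}→1
  3 left: {6,8,9}→1  {7,8,9}→3
  4 left: {5,6,8,9}→1  {6,7,8,9}→4
  5 left: {5,6,7,8,9}→5
  6 left: {4,5,6,7,8,9}→5
  7 left: {2,4,5,6,7,8,9}→5  {3,4,5,6,7,8,9}→5
  8 left: {2,3,4,5,6,7,8,9}→10
  placing 0:t first → 10 extensions

10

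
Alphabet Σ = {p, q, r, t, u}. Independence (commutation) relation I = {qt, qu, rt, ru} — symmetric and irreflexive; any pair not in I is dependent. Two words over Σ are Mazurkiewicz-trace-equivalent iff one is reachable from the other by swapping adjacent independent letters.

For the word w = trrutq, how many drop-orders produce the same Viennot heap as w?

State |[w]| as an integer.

0(t) covers ∅
1(r) covers ∅
2(r) covers 1:r
3(u) covers 0:t
4(t) covers 3:u
5(q) covers 2:r
floor of heap: 0:t, 1:r
completions by unplaced set U, small U first (add the entries for U minus each lowest piece of U):
  |U|=1: {4}:1  {5}:1
  |U|=2: {2,5}:1  {3,4}:1  {4,5}:2
  |U|=3: {0,3,4}:1  {1,2,5}:1  {2,4,5}:3  {3,4,5}:3
  |U|=4: {0,3,4,5}:4  {1,2,4,5}:4  {2,3,4,5}:6
  start at 0(t): 10
  start at 1(r): 10
sum over floor = 20

20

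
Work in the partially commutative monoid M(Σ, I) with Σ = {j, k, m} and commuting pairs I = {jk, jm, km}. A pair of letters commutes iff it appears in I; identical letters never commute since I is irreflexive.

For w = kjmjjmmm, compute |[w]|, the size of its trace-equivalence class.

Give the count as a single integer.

280

piece 0:k — minimal
piece 1:j — minimal
piece 2:m — minimal
piece 3:j rests on {1:j}
piece 4:j rests on {3:j}
piece 5:m rests on {2:m}
piece 6:m rests on {5:m}
piece 7:m rests on {6:m}
minimal pieces: {0:k, 1:j, 2:m}
ways to finish when only these pieces remain (= sum over removing one remaining piece with nothing left below it):
  1 left: {0}→1  {4}→1  {7}→1
  2 left: {0,4}→2  {0,7}→2  {3,4}→1  {4,7}→2  {6,7}→1
  3 left: {0,3,4}→3  {0,4,7}→6  {0,6,7}→3  {1,3,4}→1  {3,4,7}→3  {4,6,7}→3  {5,6,7}→1
  4 left: {0,1,3,4}→4  {0,3,4,7}→12  {0,4,6,7}→12  {0,5,6,7}→4  {1,3,4,7}→4  {2,5,6,7}→1  {3,4,6,7}→6  {4,5,6,7}→4
  5 left: {0,1,3,4,7}→20  {0,2,5,6,7}→5  {0,3,4,6,7}→30  {0,4,5,6,7}→20  {1,3,4,6,7}→10  {2,4,5,6,7}→5  {3,4,5,6,7}→10
  6 left: {0,1,3,4,6,7}→60  {0,2,4,5,6,7}→30  {0,3,4,5,6,7}→60  {1,3,4,5,6,7}→20  {2,3,4,5,6,7}→15
  placing 0:k first → 35 extensions
  placing 1:j first → 105 extensions
  placing 2:m first → 140 extensions
total linear extensions = 280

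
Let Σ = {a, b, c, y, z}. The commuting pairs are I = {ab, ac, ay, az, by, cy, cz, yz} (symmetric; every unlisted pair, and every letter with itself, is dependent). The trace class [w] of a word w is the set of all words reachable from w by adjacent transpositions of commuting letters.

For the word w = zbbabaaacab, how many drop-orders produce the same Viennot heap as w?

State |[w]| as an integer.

462

#0=z has no predecessor
#1=b depends on [0:z]
#2=b depends on [1:b]
#3=a has no predecessor
#4=b depends on [2:b]
#5=a depends on [3:a]
#6=a depends on [5:a]
#7=a depends on [6:a]
#8=c depends on [4:b]
#9=a depends on [7:a]
#10=b depends on [8:c]
sources: [0:z, 3:a]
N(rest) = Σ N(rest − s) over sources s of rest; N(one piece) = 1:
  size 1 → [9]=1  [10]=1
  size 2 → [7,9]=1  [8,10]=1  [9,10]=2
  size 3 → [4,8,10]=1  [6,7,9]=1  [7,9,10]=3  [8,9,10]=3
  size 4 → [2,4,8,10]=1  [4,8,9,10]=4  [5,6,7,9]=1  [6,7,9,10]=4  [7,8,9,10]=6
  size 5 → [1,2,4,8,10]=1  [2,4,8,9,10]=5  [3,5,6,7,9]=1  [4,7,8,9,10]=10  [5,6,7,9,10]=5  [6,7,8,9,10]=10
  size 6 → [0,1,2,4,8,10]=1  [1,2,4,8,9,10]=6  [2,4,7,8,9,10]=15  [3,5,6,7,9,10]=6  [4,6,7,8,9,10]=20  [5,6,7,8,9,10]=15
  size 7 → [0,1,2,4,8,9,10]=7  [1,2,4,7,8,9,10]=21  [2,4,6,7,8,9,10]=35  [3,5,6,7,8,9,10]=21  [4,5,6,7,8,9,10]=35
  size 8 → [0,1,2,4,7,8,9,10]=28  [1,2,4,6,7,8,9,10]=56  [2,4,5,6,7,8,9,10]=70  [3,4,5,6,7,8,9,10]=56
  size 9 → [0,1,2,4,6,7,8,9,10]=84  [1,2,4,5,6,7,8,9,10]=126  [2,3,4,5,6,7,8,9,10]=126
  first=0(z) contributes 252
  first=3(a) contributes 210
|[w]| = 462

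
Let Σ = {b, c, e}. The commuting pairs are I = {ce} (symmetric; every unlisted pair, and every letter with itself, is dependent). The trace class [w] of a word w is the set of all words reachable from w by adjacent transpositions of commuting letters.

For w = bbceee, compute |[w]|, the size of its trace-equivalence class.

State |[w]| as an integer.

piece 0:b — minimal
piece 1:b rests on {0:b}
piece 2:c rests on {1:b}
piece 3:e rests on {1:b}
piece 4:e rests on {3:e}
piece 5:e rests on {4:e}
minimal pieces: {0:b}
ways to finish when only these pieces remain (= sum over removing one remaining piece with nothing left below it):
  1 left: {2}→1  {5}→1
  2 left: {2,5}→2  {4,5}→1
  3 left: {2,4,5}→3  {3,4,5}→1
  4 left: {2,3,4,5}→4
  placing 0:b first → 4 extensions

4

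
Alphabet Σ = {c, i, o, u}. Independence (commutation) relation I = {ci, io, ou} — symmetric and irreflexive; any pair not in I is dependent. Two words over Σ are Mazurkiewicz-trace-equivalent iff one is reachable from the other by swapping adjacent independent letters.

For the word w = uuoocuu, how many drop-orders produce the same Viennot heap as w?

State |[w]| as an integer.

#0=u has no predecessor
#1=u depends on [0:u]
#2=o has no predecessor
#3=o depends on [2:o]
#4=c depends on [1:u, 3:o]
#5=u depends on [4:c]
#6=u depends on [5:u]
sources: [0:u, 2:o]
N(rest) = Σ N(rest − s) over sources s of rest; N(one piece) = 1:
  size 1 → [6]=1
  size 2 → [5,6]=1
  size 3 → [4,5,6]=1
  size 4 → [1,4,5,6]=1  [3,4,5,6]=1
  size 5 → [0,1,4,5,6]=1  [1,3,4,5,6]=2  [2,3,4,5,6]=1
  first=0(u) contributes 3
  first=2(o) contributes 3
|[w]| = 6

6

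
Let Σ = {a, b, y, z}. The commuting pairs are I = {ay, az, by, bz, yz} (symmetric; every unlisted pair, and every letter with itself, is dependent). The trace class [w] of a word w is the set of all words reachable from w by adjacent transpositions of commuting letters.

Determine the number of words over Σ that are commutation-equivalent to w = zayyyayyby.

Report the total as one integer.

840

drop 0:z onto floor
drop 1:a onto floor
drop 2:y onto floor
drop 3:y onto {2:y}
drop 4:y onto {3:y}
drop 5:a onto {1:a}
drop 6:y onto {4:y}
drop 7:y onto {6:y}
drop 8:b onto {5:a}
drop 9:y onto {7:y}
ground layer = {0:z, 1:a, 2:y}
drop-orders for the pieces not yet dropped (sum over which currently-grounded one goes next):
  1 to go: {0} 1  {8} 1  {9} 1
  2 to go: {0,8} 2  {0,9} 2  {5,8} 1  {7,9} 1  {8,9} 2
  3 to go: {0,5,8} 3  {0,7,9} 3  {0,8,9} 6  {1,5,8} 1  {5,8,9} 3  {6,7,9} 1  {7,8,9} 3
  4 to go: {0,1,5,8} 4  {0,5,8,9} 12  {0,6,7,9} 4  {0,7,8,9} 12  {1,5,8,9} 4  {4,6,7,9} 1  {5,7,8,9} 6  {6,7,8,9} 4
  5 to go: {0,1,5,8,9} 20  {0,4,6,7,9} 5  {0,5,7,8,9} 30  {0,6,7,8,9} 20  {1,5,7,8,9} 10  {3,4,6,7,9} 1  {4,6,7,8,9} 5  {5,6,7,8,9} 10
  6 to go: {0,1,5,7,8,9} 60  {0,3,4,6,7,9} 6  {0,4,6,7,8,9} 30  {0,5,6,7,8,9} 60  {1,5,6,7,8,9} 20  {2,3,4,6,7,9} 1  {3,4,6,7,8,9} 6  {4,5,6,7,8,9} 15
  7 to go: {0,1,5,6,7,8,9} 140  {0,2,3,4,6,7,9} 7  {0,3,4,6,7,8,9} 42  {0,4,5,6,7,8,9} 105  {1,4,5,6,7,8,9} 35  {2,3,4,6,7,8,9} 7  {3,4,5,6,7,8,9} 21
  8 to go: {0,1,4,5,6,7,8,9} 280  {0,2,3,4,6,7,8,9} 56  {0,3,4,5,6,7,8,9} 168  {1,3,4,5,6,7,8,9} 56  {2,3,4,5,6,7,8,9} 28
  if 0:z drops first: 84 orders
  if 1:a drops first: 252 orders
  if 2:y drops first: 504 orders
heap linearizations: 840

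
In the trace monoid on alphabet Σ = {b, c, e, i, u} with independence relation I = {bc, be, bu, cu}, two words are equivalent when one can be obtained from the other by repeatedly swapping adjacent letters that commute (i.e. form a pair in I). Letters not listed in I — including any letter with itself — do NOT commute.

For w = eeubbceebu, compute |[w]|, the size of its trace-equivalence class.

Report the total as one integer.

piece 0:e — minimal
piece 1:e rests on {0:e}
piece 2:u rests on {1:e}
piece 3:b — minimal
piece 4:b rests on {3:b}
piece 5:c rests on {1:e}
piece 6:e rests on {2:u, 5:c}
piece 7:e rests on {6:e}
piece 8:b rests on {4:b}
piece 9:u rests on {7:e}
minimal pieces: {0:e, 3:b}
ways to finish when only these pieces remain (= sum over removing one remaining piece with nothing left below it):
  1 left: {8}→1  {9}→1
  2 left: {4,8}→1  {7,9}→1  {8,9}→2
  3 left: {3,4,8}→1  {4,8,9}→3  {6,7,9}→1  {7,8,9}→3
  4 left: {2,6,7,9}→1  {3,4,8,9}→4  {4,7,8,9}→6  {5,6,7,9}→1  {6,7,8,9}→4
  5 left: {2,5,6,7,9}→2  {2,6,7,8,9}→5  {3,4,7,8,9}→10  {4,6,7,8,9}→10  {5,6,7,8,9}→5
  6 left: {1,2,5,6,7,9}→2  {2,4,6,7,8,9}→15  {2,5,6,7,8,9}→12  {3,4,6,7,8,9}→20  {4,5,6,7,8,9}→15
  7 left: {0,1,2,5,6,7,9}→2  {1,2,5,6,7,8,9}→14  {2,3,4,6,7,8,9}→35  {2,4,5,6,7,8,9}→42  {3,4,5,6,7,8,9}→35
  8 left: {0,1,2,5,6,7,8,9}→16  {1,2,4,5,6,7,8,9}→56  {2,3,4,5,6,7,8,9}→112
  placing 0:e first → 168 extensions
  placing 3:b first → 72 extensions
total linear extensions = 240

240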